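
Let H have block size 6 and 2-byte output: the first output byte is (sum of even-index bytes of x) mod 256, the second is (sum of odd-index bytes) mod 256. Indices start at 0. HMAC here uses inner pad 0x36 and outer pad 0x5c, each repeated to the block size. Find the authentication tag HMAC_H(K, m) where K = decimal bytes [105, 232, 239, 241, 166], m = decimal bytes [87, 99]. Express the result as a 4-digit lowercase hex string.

Key decimal bytes [105, 232, 239, 241, 166] = 69 e8 ef f1 a6 is 5 bytes ≤ B = 6; zero-pad to 6 bytes: K' = 69 e8 ef f1 a6 00.
K' ⊕ ipad = 5f de d9 c7 90 36.  K' ⊕ opad = 35 b4 b3 ad fa 5c.
Inner input = (K'⊕ipad) ∥ m = 5f de d9 c7 90 36 ∥ 57 63.
Inner hash: even-index sum = 543 mod 256 = 31; odd-index sum = 574 mod 256 = 62 → 1f 3e.
Outer input = (K'⊕opad) ∥ inner = 35 b4 b3 ad fa 5c ∥ 1f 3e.
Outer hash (tag): even-index sum = 513 mod 256 = 1; odd-index sum = 507 mod 256 = 251 → 01 fb.

01fb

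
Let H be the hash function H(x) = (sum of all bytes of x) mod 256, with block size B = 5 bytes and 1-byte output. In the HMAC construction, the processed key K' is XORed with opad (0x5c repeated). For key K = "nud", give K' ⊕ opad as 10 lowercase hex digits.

3229385c5c

Key "nud" = 6e 75 64 is 3 bytes ≤ B = 5; zero-pad to 5 bytes: K' = 6e 75 64 00 00.
XOR each byte with 0x5c: 6e⊕5c=32, 75⊕5c=29, 64⊕5c=38, 00⊕5c=5c, 00⊕5c=5c.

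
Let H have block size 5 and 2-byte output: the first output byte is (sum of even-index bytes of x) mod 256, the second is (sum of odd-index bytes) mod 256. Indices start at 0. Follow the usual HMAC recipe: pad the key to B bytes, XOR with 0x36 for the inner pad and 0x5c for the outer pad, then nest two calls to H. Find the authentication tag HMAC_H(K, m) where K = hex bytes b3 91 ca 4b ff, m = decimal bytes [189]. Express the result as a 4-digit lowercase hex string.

092e

Key hex bytes b3 91 ca 4b ff is exactly B = 5 bytes: K' = b3 91 ca 4b ff.
K' ⊕ ipad = 85 a7 fc 7d c9.  K' ⊕ opad = ef cd 96 17 a3.
Inner input = (K'⊕ipad) ∥ m = 85 a7 fc 7d c9 ∥ bd.
Inner hash: even-index sum = 586 mod 256 = 74; odd-index sum = 481 mod 256 = 225 → 4a e1.
Outer input = (K'⊕opad) ∥ inner = ef cd 96 17 a3 ∥ 4a e1.
Outer hash (tag): even-index sum = 777 mod 256 = 9; odd-index sum = 302 mod 256 = 46 → 09 2e.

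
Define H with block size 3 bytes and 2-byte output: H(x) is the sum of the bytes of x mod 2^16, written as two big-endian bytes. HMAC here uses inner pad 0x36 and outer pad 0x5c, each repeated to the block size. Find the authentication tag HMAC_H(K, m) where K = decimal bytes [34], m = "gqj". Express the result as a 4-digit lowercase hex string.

Key decimal bytes [34] = 22 is 1 byte ≤ B = 3; zero-pad to 3 bytes: K' = 22 00 00.
K' ⊕ ipad = 14 36 36.  K' ⊕ opad = 7e 5c 5c.
Inner input = (K'⊕ipad) ∥ m = 14 36 36 ∥ 67 71 6a.
Inner hash: sum = 20+54+54+103+113+106 = 450 → 01 c2.
Outer input = (K'⊕opad) ∥ inner = 7e 5c 5c ∥ 01 c2.
Outer hash (tag): sum = 126+92+92+1+194 = 505 → 01 f9.

01f9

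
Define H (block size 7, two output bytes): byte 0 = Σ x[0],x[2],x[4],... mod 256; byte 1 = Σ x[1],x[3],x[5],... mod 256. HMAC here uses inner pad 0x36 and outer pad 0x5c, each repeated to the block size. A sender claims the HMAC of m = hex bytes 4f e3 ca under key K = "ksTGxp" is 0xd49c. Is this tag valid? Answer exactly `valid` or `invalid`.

valid

Key "ksTGxp" = 6b 73 54 47 78 70 is 6 bytes ≤ B = 7; zero-pad to 7 bytes: K' = 6b 73 54 47 78 70 00.
K' ⊕ ipad = 5d 45 62 71 4e 46 36; K' ⊕ opad = 37 2f 08 1b 24 2c 5c.
Inner hash: even-index sum = 550 mod 256 = 38; odd-index sum = 533 mod 256 = 21 → 26 15.
Outer hash (recomputed tag): even-index sum = 212 mod 256 = 212; odd-index sum = 156 mod 256 = 156 → d4 9c.
Recomputed tag = d49c; claimed = d49c → match.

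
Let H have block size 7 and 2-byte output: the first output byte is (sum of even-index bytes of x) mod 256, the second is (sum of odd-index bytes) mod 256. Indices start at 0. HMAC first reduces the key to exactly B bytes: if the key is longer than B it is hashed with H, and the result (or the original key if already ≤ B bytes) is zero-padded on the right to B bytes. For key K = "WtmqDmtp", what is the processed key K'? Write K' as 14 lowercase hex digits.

7cc20000000000

|K| = 8 > B = 7, so first hash the key.
H(K): even-index sum = 380 mod 256 = 124; odd-index sum = 450 mod 256 = 194 → 7c c2.
Zero-pad H(K) = 7c c2 to 7 bytes: K' = 7c c2 00 00 00 00 00.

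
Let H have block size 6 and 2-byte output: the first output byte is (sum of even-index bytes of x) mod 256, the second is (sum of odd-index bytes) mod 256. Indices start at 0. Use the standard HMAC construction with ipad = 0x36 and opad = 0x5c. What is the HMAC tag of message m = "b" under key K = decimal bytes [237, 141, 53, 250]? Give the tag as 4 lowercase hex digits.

ec90

Key decimal bytes [237, 141, 53, 250] = ed 8d 35 fa is 4 bytes ≤ B = 6; zero-pad to 6 bytes: K' = ed 8d 35 fa 00 00.
K' ⊕ ipad = db bb 03 cc 36 36.  K' ⊕ opad = b1 d1 69 a6 5c 5c.
Inner input = (K'⊕ipad) ∥ m = db bb 03 cc 36 36 ∥ 62.
Inner hash: even-index sum = 374 mod 256 = 118; odd-index sum = 445 mod 256 = 189 → 76 bd.
Outer input = (K'⊕opad) ∥ inner = b1 d1 69 a6 5c 5c ∥ 76 bd.
Outer hash (tag): even-index sum = 492 mod 256 = 236; odd-index sum = 656 mod 256 = 144 → ec 90.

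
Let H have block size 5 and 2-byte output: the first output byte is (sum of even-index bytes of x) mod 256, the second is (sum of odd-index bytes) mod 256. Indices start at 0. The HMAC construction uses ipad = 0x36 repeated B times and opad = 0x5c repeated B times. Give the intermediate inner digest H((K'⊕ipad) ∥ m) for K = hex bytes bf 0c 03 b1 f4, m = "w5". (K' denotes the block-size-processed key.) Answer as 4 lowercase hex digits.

b538

Key hex bytes bf 0c 03 b1 f4 is exactly B = 5 bytes: K' = bf 0c 03 b1 f4.
K' ⊕ ipad = 89 3a 35 87 c2.
Inner input = 89 3a 35 87 c2 ∥ 77 35.
Inner hash: even-index sum = 437 mod 256 = 181; odd-index sum = 312 mod 256 = 56 → b5 38.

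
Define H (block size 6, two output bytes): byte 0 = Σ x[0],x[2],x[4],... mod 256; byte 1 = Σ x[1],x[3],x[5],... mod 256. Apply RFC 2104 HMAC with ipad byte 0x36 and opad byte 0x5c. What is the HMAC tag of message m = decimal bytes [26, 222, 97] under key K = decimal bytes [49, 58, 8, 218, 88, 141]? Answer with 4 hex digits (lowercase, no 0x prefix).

f34e

Key decimal bytes [49, 58, 8, 218, 88, 141] = 31 3a 08 da 58 8d is exactly B = 6 bytes: K' = 31 3a 08 da 58 8d.
K' ⊕ ipad = 07 0c 3e ec 6e bb.  K' ⊕ opad = 6d 66 54 86 04 d1.
Inner input = (K'⊕ipad) ∥ m = 07 0c 3e ec 6e bb ∥ 1a de 61.
Inner hash: even-index sum = 302 mod 256 = 46; odd-index sum = 657 mod 256 = 145 → 2e 91.
Outer input = (K'⊕opad) ∥ inner = 6d 66 54 86 04 d1 ∥ 2e 91.
Outer hash (tag): even-index sum = 243 mod 256 = 243; odd-index sum = 590 mod 256 = 78 → f3 4e.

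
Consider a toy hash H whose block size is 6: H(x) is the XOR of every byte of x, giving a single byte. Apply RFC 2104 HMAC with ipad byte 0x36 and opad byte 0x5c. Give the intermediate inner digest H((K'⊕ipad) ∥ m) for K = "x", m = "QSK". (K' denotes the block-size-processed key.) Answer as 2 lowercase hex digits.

31

Key "x" = 78 is 1 byte ≤ B = 6; zero-pad to 6 bytes: K' = 78 00 00 00 00 00.
K' ⊕ ipad = 4e 36 36 36 36 36.
Inner input = 4e 36 36 36 36 36 ∥ 51 53 4b.
Inner hash: XOR 4e⊕36⊕36⊕36⊕36⊕36⊕51⊕53⊕4b = 31.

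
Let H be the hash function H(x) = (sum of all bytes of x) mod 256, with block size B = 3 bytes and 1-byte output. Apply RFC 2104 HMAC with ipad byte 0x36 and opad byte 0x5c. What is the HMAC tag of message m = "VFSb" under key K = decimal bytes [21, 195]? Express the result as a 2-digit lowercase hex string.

Key decimal bytes [21, 195] = 15 c3 is 2 bytes ≤ B = 3; zero-pad to 3 bytes: K' = 15 c3 00.
K' ⊕ ipad = 23 f5 36.  K' ⊕ opad = 49 9f 5c.
Inner input = (K'⊕ipad) ∥ m = 23 f5 36 ∥ 56 46 53 62.
Inner hash: sum = 35+245+54+86+70+83+98 = 671; mod 256 = 159 → 9f.
Outer input = (K'⊕opad) ∥ inner = 49 9f 5c ∥ 9f.
Outer hash (tag): sum = 73+159+92+159 = 483; mod 256 = 227 → e3.

e3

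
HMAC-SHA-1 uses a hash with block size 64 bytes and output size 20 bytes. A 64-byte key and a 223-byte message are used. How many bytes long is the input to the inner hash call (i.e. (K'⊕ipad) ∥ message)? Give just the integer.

287

Key is 64 ≤ 64 bytes, zero-padded: |K'| = 64.
Inner input = (K'⊕ipad) ∥ m → 64 + 223 = 287 bytes.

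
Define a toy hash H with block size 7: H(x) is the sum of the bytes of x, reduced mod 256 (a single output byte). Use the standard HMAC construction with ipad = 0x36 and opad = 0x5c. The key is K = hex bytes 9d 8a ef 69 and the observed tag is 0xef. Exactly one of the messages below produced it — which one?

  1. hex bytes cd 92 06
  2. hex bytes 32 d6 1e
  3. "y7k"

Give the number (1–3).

3

Key hex bytes 9d 8a ef 69 is 4 bytes ≤ B = 7; zero-pad to 7 bytes: K' = 9d 8a ef 69 00 00 00.
K' ⊕ ipad = ab bc d9 5f 36 36 36; K' ⊕ opad = c1 d6 b3 35 5c 5c 5c.
m1: inner = H(ab bc d9 5f 36 36 36 cd 92 06) = a6; tag = H(c1 d6 b3 35 5c 5c 5c a6) = 39
m2: inner = H(ab bc d9 5f 36 36 36 32 d6 1e) = 67; tag = H(c1 d6 b3 35 5c 5c 5c 67) = fa
m3: inner = H(ab bc d9 5f 36 36 36 79 37 6b) = 5c; tag = H(c1 d6 b3 35 5c 5c 5c 5c) = ef ← matches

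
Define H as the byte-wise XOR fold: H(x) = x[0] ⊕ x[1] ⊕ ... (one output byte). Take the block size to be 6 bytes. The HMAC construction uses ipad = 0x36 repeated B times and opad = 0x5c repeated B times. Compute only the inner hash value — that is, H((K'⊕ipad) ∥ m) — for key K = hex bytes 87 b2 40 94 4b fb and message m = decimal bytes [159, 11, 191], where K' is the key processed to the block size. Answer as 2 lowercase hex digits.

7a

Key hex bytes 87 b2 40 94 4b fb is exactly B = 6 bytes: K' = 87 b2 40 94 4b fb.
K' ⊕ ipad = b1 84 76 a2 7d cd.
Inner input = b1 84 76 a2 7d cd ∥ 9f 0b bf.
Inner hash: XOR b1⊕84⊕76⊕a2⊕7d⊕cd⊕9f⊕0b⊕bf = 7a.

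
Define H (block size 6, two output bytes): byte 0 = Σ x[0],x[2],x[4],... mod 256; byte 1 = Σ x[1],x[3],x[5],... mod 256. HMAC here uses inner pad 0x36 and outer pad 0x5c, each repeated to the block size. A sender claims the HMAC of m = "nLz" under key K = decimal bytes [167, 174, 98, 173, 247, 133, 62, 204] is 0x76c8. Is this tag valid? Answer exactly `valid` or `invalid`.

invalid

Key decimal bytes [167, 174, 98, 173, 247, 133, 62, 204] = a7 ae 62 ad f7 85 3e cc is 8 bytes > B = 6, so hash it first: H(key) = 3e ac, then zero-pad to 6 bytes: K' = 3e ac 00 00 00 00.
K' ⊕ ipad = 08 9a 36 36 36 36; K' ⊕ opad = 62 f0 5c 5c 5c 5c.
Inner hash: even-index sum = 348 mod 256 = 92; odd-index sum = 338 mod 256 = 82 → 5c 52.
Outer hash (recomputed tag): even-index sum = 374 mod 256 = 118; odd-index sum = 506 mod 256 = 250 → 76 fa.
Recomputed tag = 76fa; claimed = 76c8 → mismatch.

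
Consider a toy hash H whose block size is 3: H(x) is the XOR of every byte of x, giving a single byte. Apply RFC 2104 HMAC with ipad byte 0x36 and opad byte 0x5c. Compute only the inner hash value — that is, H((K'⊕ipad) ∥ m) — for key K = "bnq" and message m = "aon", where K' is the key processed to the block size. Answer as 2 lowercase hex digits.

Key "bnq" = 62 6e 71 is exactly B = 3 bytes: K' = 62 6e 71.
K' ⊕ ipad = 54 58 47.
Inner input = 54 58 47 ∥ 61 6f 6e.
Inner hash: XOR 54⊕58⊕47⊕61⊕6f⊕6e = 2b.

2b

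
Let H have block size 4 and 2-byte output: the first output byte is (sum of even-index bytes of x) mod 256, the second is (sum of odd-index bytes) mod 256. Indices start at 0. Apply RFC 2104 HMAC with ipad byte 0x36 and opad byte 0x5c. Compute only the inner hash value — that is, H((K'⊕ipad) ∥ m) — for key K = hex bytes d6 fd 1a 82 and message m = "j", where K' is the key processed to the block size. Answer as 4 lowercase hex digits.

Key hex bytes d6 fd 1a 82 is exactly B = 4 bytes: K' = d6 fd 1a 82.
K' ⊕ ipad = e0 cb 2c b4.
Inner input = e0 cb 2c b4 ∥ 6a.
Inner hash: even-index sum = 374 mod 256 = 118; odd-index sum = 383 mod 256 = 127 → 76 7f.

767f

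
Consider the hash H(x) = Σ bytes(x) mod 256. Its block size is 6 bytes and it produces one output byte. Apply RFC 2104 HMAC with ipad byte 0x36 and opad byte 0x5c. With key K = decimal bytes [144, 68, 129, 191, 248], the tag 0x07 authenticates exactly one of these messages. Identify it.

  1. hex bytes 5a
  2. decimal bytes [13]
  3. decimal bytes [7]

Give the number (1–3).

3

Key decimal bytes [144, 68, 129, 191, 248] = 90 44 81 bf f8 is 5 bytes ≤ B = 6; zero-pad to 6 bytes: K' = 90 44 81 bf f8 00.
K' ⊕ ipad = a6 72 b7 89 ce 36; K' ⊕ opad = cc 18 dd e3 a4 5c.
m1: inner = H(a6 72 b7 89 ce 36 5a) = b6; tag = H(cc 18 dd e3 a4 5c b6) = 5a
m2: inner = H(a6 72 b7 89 ce 36 0d) = 69; tag = H(cc 18 dd e3 a4 5c 69) = 0d
m3: inner = H(a6 72 b7 89 ce 36 07) = 63; tag = H(cc 18 dd e3 a4 5c 63) = 07 ← matches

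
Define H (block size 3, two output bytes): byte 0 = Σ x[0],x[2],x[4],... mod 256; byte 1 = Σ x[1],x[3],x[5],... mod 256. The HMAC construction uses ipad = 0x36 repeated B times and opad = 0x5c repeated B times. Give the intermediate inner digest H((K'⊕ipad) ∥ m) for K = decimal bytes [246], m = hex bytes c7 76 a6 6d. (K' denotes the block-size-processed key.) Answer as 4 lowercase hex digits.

d9a3

Key decimal bytes [246] = f6 is 1 byte ≤ B = 3; zero-pad to 3 bytes: K' = f6 00 00.
K' ⊕ ipad = c0 36 36.
Inner input = c0 36 36 ∥ c7 76 a6 6d.
Inner hash: even-index sum = 473 mod 256 = 217; odd-index sum = 419 mod 256 = 163 → d9 a3.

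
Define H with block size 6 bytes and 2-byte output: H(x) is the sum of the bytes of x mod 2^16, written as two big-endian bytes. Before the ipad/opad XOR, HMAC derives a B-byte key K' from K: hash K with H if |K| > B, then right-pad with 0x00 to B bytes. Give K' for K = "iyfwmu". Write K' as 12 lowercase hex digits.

697966776d75

Key "iyfwmu" = 69 79 66 77 6d 75 is exactly B = 6 bytes: K' = 69 79 66 77 6d 75.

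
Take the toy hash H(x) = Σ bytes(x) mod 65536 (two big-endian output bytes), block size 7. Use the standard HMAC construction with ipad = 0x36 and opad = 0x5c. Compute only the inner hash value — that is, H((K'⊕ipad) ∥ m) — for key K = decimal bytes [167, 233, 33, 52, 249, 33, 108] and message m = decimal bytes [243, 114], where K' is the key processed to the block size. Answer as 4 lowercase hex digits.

Key decimal bytes [167, 233, 33, 52, 249, 33, 108] = a7 e9 21 34 f9 21 6c is exactly B = 7 bytes: K' = a7 e9 21 34 f9 21 6c.
K' ⊕ ipad = 91 df 17 02 cf 17 5a.
Inner input = 91 df 17 02 cf 17 5a ∥ f3 72.
Inner hash: sum = 145+223+23+2+207+23+90+243+114 = 1070 → 04 2e.

042e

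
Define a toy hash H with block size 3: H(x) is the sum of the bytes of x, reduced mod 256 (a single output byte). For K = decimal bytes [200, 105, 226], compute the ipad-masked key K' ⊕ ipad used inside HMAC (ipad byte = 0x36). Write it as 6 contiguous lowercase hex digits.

Key decimal bytes [200, 105, 226] = c8 69 e2 is exactly B = 3 bytes: K' = c8 69 e2.
XOR each byte with 0x36: c8⊕36=fe, 69⊕36=5f, e2⊕36=d4.

fe5fd4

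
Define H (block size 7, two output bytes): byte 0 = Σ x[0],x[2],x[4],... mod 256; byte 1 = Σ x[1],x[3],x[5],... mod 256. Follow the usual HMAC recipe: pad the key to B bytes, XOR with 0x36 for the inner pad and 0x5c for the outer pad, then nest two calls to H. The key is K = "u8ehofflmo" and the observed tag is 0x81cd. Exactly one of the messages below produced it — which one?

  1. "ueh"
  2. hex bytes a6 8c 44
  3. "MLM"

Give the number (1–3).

2

Key "u8ehofflmo" = 75 38 65 68 6f 66 66 6c 6d 6f is 10 bytes > B = 7, so hash it first: H(key) = 1c e1, then zero-pad to 7 bytes: K' = 1c e1 00 00 00 00 00.
K' ⊕ ipad = 2a d7 36 36 36 36 36; K' ⊕ opad = 40 bd 5c 5c 5c 5c 5c.
m1: inner = H(2a d7 36 36 36 36 36 75 65 68) = 31 20; tag = H(40 bd 5c 5c 5c 5c 5c 31 20) = 74a6
m2: inner = H(2a d7 36 36 36 36 36 a6 8c 44) = 58 2d; tag = H(40 bd 5c 5c 5c 5c 5c 58 2d) = 81cd ← matches
m3: inner = H(2a d7 36 36 36 36 36 4d 4c 4d) = 18 dd; tag = H(40 bd 5c 5c 5c 5c 5c 18 dd) = 318d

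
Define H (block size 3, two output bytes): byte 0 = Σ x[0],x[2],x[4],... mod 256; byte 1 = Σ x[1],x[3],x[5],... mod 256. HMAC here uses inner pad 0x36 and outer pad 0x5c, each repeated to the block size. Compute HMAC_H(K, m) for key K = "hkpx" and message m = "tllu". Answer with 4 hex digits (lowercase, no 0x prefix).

95c4

Key "hkpx" = 68 6b 70 78 is 4 bytes > B = 3, so hash it first: H(key) = d8 e3, then zero-pad to 3 bytes: K' = d8 e3 00.
K' ⊕ ipad = ee d5 36.  K' ⊕ opad = 84 bf 5c.
Inner input = (K'⊕ipad) ∥ m = ee d5 36 ∥ 74 6c 6c 75.
Inner hash: even-index sum = 517 mod 256 = 5; odd-index sum = 437 mod 256 = 181 → 05 b5.
Outer input = (K'⊕opad) ∥ inner = 84 bf 5c ∥ 05 b5.
Outer hash (tag): even-index sum = 405 mod 256 = 149; odd-index sum = 196 mod 256 = 196 → 95 c4.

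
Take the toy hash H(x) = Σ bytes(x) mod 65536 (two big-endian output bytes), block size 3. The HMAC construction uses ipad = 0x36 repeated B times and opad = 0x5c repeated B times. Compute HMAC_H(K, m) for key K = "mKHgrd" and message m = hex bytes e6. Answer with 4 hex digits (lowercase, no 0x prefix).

Key "mKHgrd" = 6d 4b 48 67 72 64 is 6 bytes > B = 3, so hash it first: H(key) = 02 3d, then zero-pad to 3 bytes: K' = 02 3d 00.
K' ⊕ ipad = 34 0b 36.  K' ⊕ opad = 5e 61 5c.
Inner input = (K'⊕ipad) ∥ m = 34 0b 36 ∥ e6.
Inner hash: sum = 52+11+54+230 = 347 → 01 5b.
Outer input = (K'⊕opad) ∥ inner = 5e 61 5c ∥ 01 5b.
Outer hash (tag): sum = 94+97+92+1+91 = 375 → 01 77.

0177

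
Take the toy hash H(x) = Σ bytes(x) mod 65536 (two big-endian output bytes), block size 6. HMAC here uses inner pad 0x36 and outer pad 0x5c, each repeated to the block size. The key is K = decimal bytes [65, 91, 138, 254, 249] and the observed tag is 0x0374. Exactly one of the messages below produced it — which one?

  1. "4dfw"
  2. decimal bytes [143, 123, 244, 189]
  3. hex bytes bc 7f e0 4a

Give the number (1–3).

Key decimal bytes [65, 91, 138, 254, 249] = 41 5b 8a fe f9 is 5 bytes ≤ B = 6; zero-pad to 6 bytes: K' = 41 5b 8a fe f9 00.
K' ⊕ ipad = 77 6d bc c8 cf 36; K' ⊕ opad = 1d 07 d6 a2 a5 5c.
m1: inner = H(77 6d bc c8 cf 36 34 64 66 77) = 04 e2; tag = H(1d 07 d6 a2 a5 5c 04 e2) = 0383
m2: inner = H(77 6d bc c8 cf 36 8f 7b f4 bd) = 06 28; tag = H(1d 07 d6 a2 a5 5c 06 28) = 02cb
m3: inner = H(77 6d bc c8 cf 36 bc 7f e0 4a) = 05 d2; tag = H(1d 07 d6 a2 a5 5c 05 d2) = 0374 ← matches

3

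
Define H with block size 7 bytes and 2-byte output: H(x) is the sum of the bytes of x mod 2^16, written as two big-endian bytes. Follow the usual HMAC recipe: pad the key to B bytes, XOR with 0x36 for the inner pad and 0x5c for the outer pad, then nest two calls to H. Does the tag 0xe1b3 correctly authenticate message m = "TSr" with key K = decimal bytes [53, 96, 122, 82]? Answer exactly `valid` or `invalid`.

Key decimal bytes [53, 96, 122, 82] = 35 60 7a 52 is 4 bytes ≤ B = 7; zero-pad to 7 bytes: K' = 35 60 7a 52 00 00 00.
K' ⊕ ipad = 03 56 4c 64 36 36 36; K' ⊕ opad = 69 3c 26 0e 5c 5c 5c.
Inner hash: sum = 3+86+76+100+54+54+54+84+83+114 = 708 → 02 c4.
Outer hash (recomputed tag): sum = 105+60+38+14+92+92+92+2+196 = 691 → 02 b3.
Recomputed tag = 02b3; claimed = e1b3 → mismatch.

invalid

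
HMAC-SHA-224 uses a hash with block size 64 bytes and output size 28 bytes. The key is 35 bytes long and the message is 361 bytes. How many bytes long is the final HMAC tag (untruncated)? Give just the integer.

28

The tag is one SHA-224 digest: 28 bytes.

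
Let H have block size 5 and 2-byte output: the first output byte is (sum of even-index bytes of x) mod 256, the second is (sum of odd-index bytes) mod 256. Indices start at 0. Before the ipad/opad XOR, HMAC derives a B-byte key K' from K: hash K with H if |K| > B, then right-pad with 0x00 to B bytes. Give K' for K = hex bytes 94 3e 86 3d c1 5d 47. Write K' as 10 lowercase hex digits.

22d8000000

|K| = 7 > B = 5, so first hash the key.
H(K): even-index sum = 546 mod 256 = 34; odd-index sum = 216 mod 256 = 216 → 22 d8.
Zero-pad H(K) = 22 d8 to 5 bytes: K' = 22 d8 00 00 00.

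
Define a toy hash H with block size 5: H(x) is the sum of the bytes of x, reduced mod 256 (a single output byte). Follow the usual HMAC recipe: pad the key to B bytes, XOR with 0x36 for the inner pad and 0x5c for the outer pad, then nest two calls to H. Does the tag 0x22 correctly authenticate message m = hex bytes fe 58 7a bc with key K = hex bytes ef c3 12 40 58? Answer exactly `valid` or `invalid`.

Key hex bytes ef c3 12 40 58 is exactly B = 5 bytes: K' = ef c3 12 40 58.
K' ⊕ ipad = d9 f5 24 76 6e; K' ⊕ opad = b3 9f 4e 1c 04.
Inner hash: sum = 217+245+36+118+110+254+88+122+188 = 1378; mod 256 = 98 → 62.
Outer hash (recomputed tag): sum = 179+159+78+28+4+98 = 546; mod 256 = 34 → 22.
Recomputed tag = 22; claimed = 22 → match.

valid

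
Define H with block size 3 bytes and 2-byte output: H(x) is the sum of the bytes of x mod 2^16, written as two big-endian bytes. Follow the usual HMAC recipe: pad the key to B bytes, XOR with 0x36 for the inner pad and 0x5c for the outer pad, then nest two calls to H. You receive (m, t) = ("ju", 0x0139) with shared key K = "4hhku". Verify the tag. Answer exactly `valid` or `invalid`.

invalid

Key "4hhku" = 34 68 68 6b 75 is 5 bytes > B = 3, so hash it first: H(key) = 01 e4, then zero-pad to 3 bytes: K' = 01 e4 00.
K' ⊕ ipad = 37 d2 36; K' ⊕ opad = 5d b8 5c.
Inner hash: sum = 55+210+54+106+117 = 542 → 02 1e.
Outer hash (recomputed tag): sum = 93+184+92+2+30 = 401 → 01 91.
Recomputed tag = 0191; claimed = 0139 → mismatch.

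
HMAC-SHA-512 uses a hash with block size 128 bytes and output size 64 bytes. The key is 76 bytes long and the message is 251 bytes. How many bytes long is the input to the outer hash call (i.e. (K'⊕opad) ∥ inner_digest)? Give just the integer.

Key is 76 ≤ 128 bytes, zero-padded: |K'| = 128.
Outer input = (K'⊕opad) ∥ H(inner) → 128 + 64 = 192 bytes.

192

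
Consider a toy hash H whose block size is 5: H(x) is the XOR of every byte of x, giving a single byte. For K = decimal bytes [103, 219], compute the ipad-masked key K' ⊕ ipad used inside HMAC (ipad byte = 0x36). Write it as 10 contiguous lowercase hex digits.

Key decimal bytes [103, 219] = 67 db is 2 bytes ≤ B = 5; zero-pad to 5 bytes: K' = 67 db 00 00 00.
XOR each byte with 0x36: 67⊕36=51, db⊕36=ed, 00⊕36=36, 00⊕36=36, 00⊕36=36.

51ed363636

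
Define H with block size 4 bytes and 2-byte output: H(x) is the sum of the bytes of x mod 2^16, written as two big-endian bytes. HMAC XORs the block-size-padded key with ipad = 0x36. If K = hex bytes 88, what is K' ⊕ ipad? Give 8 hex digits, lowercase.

be363636

Key hex bytes 88 is 1 byte ≤ B = 4; zero-pad to 4 bytes: K' = 88 00 00 00.
XOR each byte with 0x36: 88⊕36=be, 00⊕36=36, 00⊕36=36, 00⊕36=36.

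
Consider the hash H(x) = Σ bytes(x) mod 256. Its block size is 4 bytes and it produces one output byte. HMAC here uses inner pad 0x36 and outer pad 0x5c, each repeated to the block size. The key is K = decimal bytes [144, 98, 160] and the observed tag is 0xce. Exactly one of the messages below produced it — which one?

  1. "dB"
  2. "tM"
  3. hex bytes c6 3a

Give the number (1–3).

1

Key decimal bytes [144, 98, 160] = 90 62 a0 is 3 bytes ≤ B = 4; zero-pad to 4 bytes: K' = 90 62 a0 00.
K' ⊕ ipad = a6 54 96 36; K' ⊕ opad = cc 3e fc 5c.
m1: inner = H(a6 54 96 36 64 42) = 6c; tag = H(cc 3e fc 5c 6c) = ce ← matches
m2: inner = H(a6 54 96 36 74 4d) = 87; tag = H(cc 3e fc 5c 87) = e9
m3: inner = H(a6 54 96 36 c6 3a) = c6; tag = H(cc 3e fc 5c c6) = 28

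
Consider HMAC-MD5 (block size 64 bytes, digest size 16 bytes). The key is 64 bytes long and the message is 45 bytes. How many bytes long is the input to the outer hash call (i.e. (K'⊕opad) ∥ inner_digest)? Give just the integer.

Key is 64 ≤ 64 bytes, zero-padded: |K'| = 64.
Outer input = (K'⊕opad) ∥ H(inner) → 64 + 16 = 80 bytes.

80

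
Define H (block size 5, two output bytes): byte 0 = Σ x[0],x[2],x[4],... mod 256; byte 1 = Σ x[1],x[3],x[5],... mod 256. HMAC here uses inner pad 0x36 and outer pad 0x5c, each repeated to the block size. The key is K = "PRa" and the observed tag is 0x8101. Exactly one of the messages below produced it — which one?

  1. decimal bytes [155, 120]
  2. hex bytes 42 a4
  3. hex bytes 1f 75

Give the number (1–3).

Key "PRa" = 50 52 61 is 3 bytes ≤ B = 5; zero-pad to 5 bytes: K' = 50 52 61 00 00.
K' ⊕ ipad = 66 64 57 36 36; K' ⊕ opad = 0c 0e 3d 5c 5c.
m1: inner = H(66 64 57 36 36 9b 78) = 6b 35; tag = H(0c 0e 3d 5c 5c 6b 35) = dad5
m2: inner = H(66 64 57 36 36 42 a4) = 97 dc; tag = H(0c 0e 3d 5c 5c 97 dc) = 8101 ← matches
m3: inner = H(66 64 57 36 36 1f 75) = 68 b9; tag = H(0c 0e 3d 5c 5c 68 b9) = 5ed2

2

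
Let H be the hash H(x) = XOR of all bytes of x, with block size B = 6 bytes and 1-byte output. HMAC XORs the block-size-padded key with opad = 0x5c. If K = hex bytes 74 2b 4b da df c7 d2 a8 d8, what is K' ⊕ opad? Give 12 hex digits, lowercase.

Key hex bytes 74 2b 4b da df c7 d2 a8 d8 is 9 bytes > B = 6, so hash it first: H(key) = 74, then zero-pad to 6 bytes: K' = 74 00 00 00 00 00.
XOR each byte with 0x5c: 74⊕5c=28, 00⊕5c=5c, 00⊕5c=5c, 00⊕5c=5c, 00⊕5c=5c, 00⊕5c=5c.

285c5c5c5c5c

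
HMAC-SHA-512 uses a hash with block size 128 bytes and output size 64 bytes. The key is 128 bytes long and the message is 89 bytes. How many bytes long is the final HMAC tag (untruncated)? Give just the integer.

64

The tag is one SHA-512 digest: 64 bytes.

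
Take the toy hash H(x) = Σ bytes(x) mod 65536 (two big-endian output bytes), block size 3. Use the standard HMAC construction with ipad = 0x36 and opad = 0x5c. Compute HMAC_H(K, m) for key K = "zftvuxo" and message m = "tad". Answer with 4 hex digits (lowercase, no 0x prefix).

Key "zftvuxo" = 7a 66 74 76 75 78 6f is 7 bytes > B = 3, so hash it first: H(key) = 03 26, then zero-pad to 3 bytes: K' = 03 26 00.
K' ⊕ ipad = 35 10 36.  K' ⊕ opad = 5f 7a 5c.
Inner input = (K'⊕ipad) ∥ m = 35 10 36 ∥ 74 61 64.
Inner hash: sum = 53+16+54+116+97+100 = 436 → 01 b4.
Outer input = (K'⊕opad) ∥ inner = 5f 7a 5c ∥ 01 b4.
Outer hash (tag): sum = 95+122+92+1+180 = 490 → 01 ea.

01ea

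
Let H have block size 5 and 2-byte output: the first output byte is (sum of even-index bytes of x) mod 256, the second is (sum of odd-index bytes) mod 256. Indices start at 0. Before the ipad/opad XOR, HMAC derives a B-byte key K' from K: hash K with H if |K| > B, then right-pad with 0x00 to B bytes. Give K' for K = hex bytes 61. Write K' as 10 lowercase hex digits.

6100000000

Key hex bytes 61 is 1 byte ≤ B = 5; zero-pad to 5 bytes: K' = 61 00 00 00 00.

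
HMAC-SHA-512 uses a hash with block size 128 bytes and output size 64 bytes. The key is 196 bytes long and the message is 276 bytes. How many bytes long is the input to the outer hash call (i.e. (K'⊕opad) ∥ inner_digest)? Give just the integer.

192

Key is 196 > 128 bytes, so it is hashed to 64 bytes then zero-padded to 128: |K'| = 128.
Outer input = (K'⊕opad) ∥ H(inner) → 128 + 64 = 192 bytes.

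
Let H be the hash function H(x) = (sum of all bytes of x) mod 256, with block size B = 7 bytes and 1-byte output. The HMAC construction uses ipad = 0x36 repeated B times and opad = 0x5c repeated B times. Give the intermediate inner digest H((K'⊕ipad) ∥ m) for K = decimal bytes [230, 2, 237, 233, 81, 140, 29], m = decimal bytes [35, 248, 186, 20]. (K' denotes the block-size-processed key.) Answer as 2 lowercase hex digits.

f3

Key decimal bytes [230, 2, 237, 233, 81, 140, 29] = e6 02 ed e9 51 8c 1d is exactly B = 7 bytes: K' = e6 02 ed e9 51 8c 1d.
K' ⊕ ipad = d0 34 db df 67 ba 2b.
Inner input = d0 34 db df 67 ba 2b ∥ 23 f8 ba 14.
Inner hash: sum = 208+52+219+223+103+186+43+35+248+186+20 = 1523; mod 256 = 243 → f3.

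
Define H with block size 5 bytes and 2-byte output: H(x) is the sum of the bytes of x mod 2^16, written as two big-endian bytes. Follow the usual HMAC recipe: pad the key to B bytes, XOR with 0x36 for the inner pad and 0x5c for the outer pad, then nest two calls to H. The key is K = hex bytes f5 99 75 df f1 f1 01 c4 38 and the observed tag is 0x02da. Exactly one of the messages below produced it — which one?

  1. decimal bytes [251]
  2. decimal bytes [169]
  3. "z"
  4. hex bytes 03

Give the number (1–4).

Key hex bytes f5 99 75 df f1 f1 01 c4 38 is 9 bytes > B = 5, so hash it first: H(key) = 05 c1, then zero-pad to 5 bytes: K' = 05 c1 00 00 00.
K' ⊕ ipad = 33 f7 36 36 36; K' ⊕ opad = 59 9d 5c 5c 5c.
m1: inner = H(33 f7 36 36 36 fb) = 02 c7; tag = H(59 9d 5c 5c 5c 02 c7) = 02d3
m2: inner = H(33 f7 36 36 36 a9) = 02 75; tag = H(59 9d 5c 5c 5c 02 75) = 0281
m3: inner = H(33 f7 36 36 36 7a) = 02 46; tag = H(59 9d 5c 5c 5c 02 46) = 0252
m4: inner = H(33 f7 36 36 36 03) = 01 cf; tag = H(59 9d 5c 5c 5c 01 cf) = 02da ← matches

4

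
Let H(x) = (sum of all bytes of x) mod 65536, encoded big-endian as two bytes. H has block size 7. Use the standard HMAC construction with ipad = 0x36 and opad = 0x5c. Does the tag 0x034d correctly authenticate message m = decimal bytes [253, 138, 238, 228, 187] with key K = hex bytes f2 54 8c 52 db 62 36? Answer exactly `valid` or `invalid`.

Key hex bytes f2 54 8c 52 db 62 36 is exactly B = 7 bytes: K' = f2 54 8c 52 db 62 36.
K' ⊕ ipad = c4 62 ba 64 ed 54 00; K' ⊕ opad = ae 08 d0 0e 87 3e 6a.
Inner hash: sum = 196+98+186+100+237+84+0+253+138+238+228+187 = 1945 → 07 99.
Outer hash (recomputed tag): sum = 174+8+208+14+135+62+106+7+153 = 867 → 03 63.
Recomputed tag = 0363; claimed = 034d → mismatch.

invalid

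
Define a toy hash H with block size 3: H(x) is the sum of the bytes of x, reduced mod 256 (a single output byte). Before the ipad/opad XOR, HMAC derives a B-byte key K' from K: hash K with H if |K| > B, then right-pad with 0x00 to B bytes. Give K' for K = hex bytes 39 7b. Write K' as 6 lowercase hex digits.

397b00

Key hex bytes 39 7b is 2 bytes ≤ B = 3; zero-pad to 3 bytes: K' = 39 7b 00.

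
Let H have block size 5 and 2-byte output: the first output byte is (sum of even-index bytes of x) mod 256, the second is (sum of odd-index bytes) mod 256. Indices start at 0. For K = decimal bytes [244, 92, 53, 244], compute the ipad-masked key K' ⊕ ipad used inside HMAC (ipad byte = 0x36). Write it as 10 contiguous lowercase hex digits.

Key decimal bytes [244, 92, 53, 244] = f4 5c 35 f4 is 4 bytes ≤ B = 5; zero-pad to 5 bytes: K' = f4 5c 35 f4 00.
XOR each byte with 0x36: f4⊕36=c2, 5c⊕36=6a, 35⊕36=03, f4⊕36=c2, 00⊕36=36.

c26a03c236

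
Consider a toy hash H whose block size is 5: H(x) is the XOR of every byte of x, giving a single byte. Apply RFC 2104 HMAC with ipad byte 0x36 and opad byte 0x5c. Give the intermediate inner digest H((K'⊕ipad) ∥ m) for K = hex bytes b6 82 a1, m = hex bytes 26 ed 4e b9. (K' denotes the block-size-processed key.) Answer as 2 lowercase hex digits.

9f

Key hex bytes b6 82 a1 is 3 bytes ≤ B = 5; zero-pad to 5 bytes: K' = b6 82 a1 00 00.
K' ⊕ ipad = 80 b4 97 36 36.
Inner input = 80 b4 97 36 36 ∥ 26 ed 4e b9.
Inner hash: XOR 80⊕b4⊕97⊕36⊕36⊕26⊕ed⊕4e⊕b9 = 9f.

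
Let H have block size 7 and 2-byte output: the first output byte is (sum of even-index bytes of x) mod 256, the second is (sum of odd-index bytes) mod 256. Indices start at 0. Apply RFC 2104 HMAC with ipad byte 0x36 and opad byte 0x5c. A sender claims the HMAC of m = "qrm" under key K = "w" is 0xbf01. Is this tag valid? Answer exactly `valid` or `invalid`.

invalid

Key "w" = 77 is 1 byte ≤ B = 7; zero-pad to 7 bytes: K' = 77 00 00 00 00 00 00.
K' ⊕ ipad = 41 36 36 36 36 36 36; K' ⊕ opad = 2b 5c 5c 5c 5c 5c 5c.
Inner hash: even-index sum = 341 mod 256 = 85; odd-index sum = 384 mod 256 = 128 → 55 80.
Outer hash (recomputed tag): even-index sum = 447 mod 256 = 191; odd-index sum = 361 mod 256 = 105 → bf 69.
Recomputed tag = bf69; claimed = bf01 → mismatch.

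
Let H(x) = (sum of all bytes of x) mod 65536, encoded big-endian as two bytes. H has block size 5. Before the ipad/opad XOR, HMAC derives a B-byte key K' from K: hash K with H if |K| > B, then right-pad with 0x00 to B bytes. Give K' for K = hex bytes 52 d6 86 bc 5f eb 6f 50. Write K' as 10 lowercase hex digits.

0473000000

|K| = 8 > B = 5, so first hash the key.
H(K): sum = 82+214+134+188+95+235+111+80 = 1139 → 04 73.
Zero-pad H(K) = 04 73 to 5 bytes: K' = 04 73 00 00 00.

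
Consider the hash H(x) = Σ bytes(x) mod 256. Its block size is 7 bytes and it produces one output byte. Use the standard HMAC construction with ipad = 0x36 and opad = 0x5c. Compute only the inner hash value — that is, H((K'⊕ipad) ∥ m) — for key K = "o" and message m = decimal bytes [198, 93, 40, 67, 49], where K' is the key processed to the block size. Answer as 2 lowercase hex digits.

Key "o" = 6f is 1 byte ≤ B = 7; zero-pad to 7 bytes: K' = 6f 00 00 00 00 00 00.
K' ⊕ ipad = 59 36 36 36 36 36 36.
Inner input = 59 36 36 36 36 36 36 ∥ c6 5d 28 43 31.
Inner hash: sum = 89+54+54+54+54+54+54+198+93+40+67+49 = 860; mod 256 = 92 → 5c.

5c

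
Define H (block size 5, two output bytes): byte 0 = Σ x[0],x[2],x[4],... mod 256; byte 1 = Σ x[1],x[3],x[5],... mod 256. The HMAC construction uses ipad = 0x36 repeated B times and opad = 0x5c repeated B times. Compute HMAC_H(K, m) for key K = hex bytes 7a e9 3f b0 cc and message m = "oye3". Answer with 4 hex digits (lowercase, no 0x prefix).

529c

Key hex bytes 7a e9 3f b0 cc is exactly B = 5 bytes: K' = 7a e9 3f b0 cc.
K' ⊕ ipad = 4c df 09 86 fa.  K' ⊕ opad = 26 b5 63 ec 90.
Inner input = (K'⊕ipad) ∥ m = 4c df 09 86 fa ∥ 6f 79 65 33.
Inner hash: even-index sum = 507 mod 256 = 251; odd-index sum = 569 mod 256 = 57 → fb 39.
Outer input = (K'⊕opad) ∥ inner = 26 b5 63 ec 90 ∥ fb 39.
Outer hash (tag): even-index sum = 338 mod 256 = 82; odd-index sum = 668 mod 256 = 156 → 52 9c.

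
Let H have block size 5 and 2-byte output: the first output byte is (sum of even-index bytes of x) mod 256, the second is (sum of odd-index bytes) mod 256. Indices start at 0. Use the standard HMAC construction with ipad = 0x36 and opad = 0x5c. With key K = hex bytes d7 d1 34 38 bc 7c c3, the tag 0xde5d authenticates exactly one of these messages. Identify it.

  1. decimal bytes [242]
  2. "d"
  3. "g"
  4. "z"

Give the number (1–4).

Key hex bytes d7 d1 34 38 bc 7c c3 is 7 bytes > B = 5, so hash it first: H(key) = 8a 85, then zero-pad to 5 bytes: K' = 8a 85 00 00 00.
K' ⊕ ipad = bc b3 36 36 36; K' ⊕ opad = d6 d9 5c 5c 5c.
m1: inner = H(bc b3 36 36 36 f2) = 28 db; tag = H(d6 d9 5c 5c 5c 28 db) = 695d
m2: inner = H(bc b3 36 36 36 64) = 28 4d; tag = H(d6 d9 5c 5c 5c 28 4d) = db5d
m3: inner = H(bc b3 36 36 36 67) = 28 50; tag = H(d6 d9 5c 5c 5c 28 50) = de5d ← matches
m4: inner = H(bc b3 36 36 36 7a) = 28 63; tag = H(d6 d9 5c 5c 5c 28 63) = f15d

3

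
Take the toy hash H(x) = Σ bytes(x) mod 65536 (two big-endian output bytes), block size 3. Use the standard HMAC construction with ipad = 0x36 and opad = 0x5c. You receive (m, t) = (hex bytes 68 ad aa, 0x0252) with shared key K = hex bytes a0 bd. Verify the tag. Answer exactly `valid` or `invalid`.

Key hex bytes a0 bd is 2 bytes ≤ B = 3; zero-pad to 3 bytes: K' = a0 bd 00.
K' ⊕ ipad = 96 8b 36; K' ⊕ opad = fc e1 5c.
Inner hash: sum = 150+139+54+104+173+170 = 790 → 03 16.
Outer hash (recomputed tag): sum = 252+225+92+3+22 = 594 → 02 52.
Recomputed tag = 0252; claimed = 0252 → match.

valid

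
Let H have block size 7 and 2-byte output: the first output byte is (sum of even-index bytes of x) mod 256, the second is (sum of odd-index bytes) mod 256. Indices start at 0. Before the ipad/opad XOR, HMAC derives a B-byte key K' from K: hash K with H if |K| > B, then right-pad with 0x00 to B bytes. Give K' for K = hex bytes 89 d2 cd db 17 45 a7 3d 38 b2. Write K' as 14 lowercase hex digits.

|K| = 10 > B = 7, so first hash the key.
H(K): even-index sum = 588 mod 256 = 76; odd-index sum = 737 mod 256 = 225 → 4c e1.
Zero-pad H(K) = 4c e1 to 7 bytes: K' = 4c e1 00 00 00 00 00.

4ce10000000000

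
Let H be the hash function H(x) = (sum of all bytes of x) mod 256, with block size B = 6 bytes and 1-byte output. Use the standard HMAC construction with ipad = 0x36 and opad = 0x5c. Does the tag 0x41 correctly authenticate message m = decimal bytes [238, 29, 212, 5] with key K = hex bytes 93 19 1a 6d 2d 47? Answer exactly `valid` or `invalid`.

invalid

Key hex bytes 93 19 1a 6d 2d 47 is exactly B = 6 bytes: K' = 93 19 1a 6d 2d 47.
K' ⊕ ipad = a5 2f 2c 5b 1b 71; K' ⊕ opad = cf 45 46 31 71 1b.
Inner hash: sum = 165+47+44+91+27+113+238+29+212+5 = 971; mod 256 = 203 → cb.
Outer hash (recomputed tag): sum = 207+69+70+49+113+27+203 = 738; mod 256 = 226 → e2.
Recomputed tag = e2; claimed = 41 → mismatch.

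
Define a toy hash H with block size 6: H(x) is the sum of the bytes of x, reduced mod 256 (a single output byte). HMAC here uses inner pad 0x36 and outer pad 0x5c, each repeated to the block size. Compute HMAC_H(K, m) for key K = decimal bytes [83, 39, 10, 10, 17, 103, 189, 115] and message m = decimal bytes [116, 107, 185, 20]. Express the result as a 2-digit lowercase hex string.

Key decimal bytes [83, 39, 10, 10, 17, 103, 189, 115] = 53 27 0a 0a 11 67 bd 73 is 8 bytes > B = 6, so hash it first: H(key) = 36, then zero-pad to 6 bytes: K' = 36 00 00 00 00 00.
K' ⊕ ipad = 00 36 36 36 36 36.  K' ⊕ opad = 6a 5c 5c 5c 5c 5c.
Inner input = (K'⊕ipad) ∥ m = 00 36 36 36 36 36 ∥ 74 6b b9 14.
Inner hash: sum = 0+54+54+54+54+54+116+107+185+20 = 698; mod 256 = 186 → ba.
Outer input = (K'⊕opad) ∥ inner = 6a 5c 5c 5c 5c 5c ∥ ba.
Outer hash (tag): sum = 106+92+92+92+92+92+186 = 752; mod 256 = 240 → f0.

f0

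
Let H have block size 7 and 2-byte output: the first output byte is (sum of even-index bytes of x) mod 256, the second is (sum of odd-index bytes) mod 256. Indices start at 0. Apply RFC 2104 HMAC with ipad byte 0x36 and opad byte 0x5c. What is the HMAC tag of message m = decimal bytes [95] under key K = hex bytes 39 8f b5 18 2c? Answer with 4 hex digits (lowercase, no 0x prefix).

Key hex bytes 39 8f b5 18 2c is 5 bytes ≤ B = 7; zero-pad to 7 bytes: K' = 39 8f b5 18 2c 00 00.
K' ⊕ ipad = 0f b9 83 2e 1a 36 36.  K' ⊕ opad = 65 d3 e9 44 70 5c 5c.
Inner input = (K'⊕ipad) ∥ m = 0f b9 83 2e 1a 36 36 ∥ 5f.
Inner hash: even-index sum = 226 mod 256 = 226; odd-index sum = 380 mod 256 = 124 → e2 7c.
Outer input = (K'⊕opad) ∥ inner = 65 d3 e9 44 70 5c 5c ∥ e2 7c.
Outer hash (tag): even-index sum = 662 mod 256 = 150; odd-index sum = 597 mod 256 = 85 → 96 55.

9655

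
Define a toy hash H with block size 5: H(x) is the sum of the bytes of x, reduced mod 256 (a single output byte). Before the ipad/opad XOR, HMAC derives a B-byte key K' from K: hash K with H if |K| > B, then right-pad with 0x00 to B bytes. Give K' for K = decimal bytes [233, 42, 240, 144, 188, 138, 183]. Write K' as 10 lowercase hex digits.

9000000000

|K| = 7 > B = 5, so first hash the key.
H(K): sum = 233+42+240+144+188+138+183 = 1168; mod 256 = 144 → 90.
Zero-pad H(K) = 90 to 5 bytes: K' = 90 00 00 00 00.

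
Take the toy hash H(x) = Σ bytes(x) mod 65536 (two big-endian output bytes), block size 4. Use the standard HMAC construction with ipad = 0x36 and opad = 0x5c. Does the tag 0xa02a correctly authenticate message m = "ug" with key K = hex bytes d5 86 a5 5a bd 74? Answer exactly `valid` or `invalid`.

Key hex bytes d5 86 a5 5a bd 74 is 6 bytes > B = 4, so hash it first: H(key) = 03 8b, then zero-pad to 4 bytes: K' = 03 8b 00 00.
K' ⊕ ipad = 35 bd 36 36; K' ⊕ opad = 5f d7 5c 5c.
Inner hash: sum = 53+189+54+54+117+103 = 570 → 02 3a.
Outer hash (recomputed tag): sum = 95+215+92+92+2+58 = 554 → 02 2a.
Recomputed tag = 022a; claimed = a02a → mismatch.

invalid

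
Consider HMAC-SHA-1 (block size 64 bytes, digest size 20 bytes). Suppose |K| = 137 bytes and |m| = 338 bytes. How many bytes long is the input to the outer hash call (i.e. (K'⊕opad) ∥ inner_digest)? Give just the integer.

84

Key is 137 > 64 bytes, so it is hashed to 20 bytes then zero-padded to 64: |K'| = 64.
Outer input = (K'⊕opad) ∥ H(inner) → 64 + 20 = 84 bytes.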